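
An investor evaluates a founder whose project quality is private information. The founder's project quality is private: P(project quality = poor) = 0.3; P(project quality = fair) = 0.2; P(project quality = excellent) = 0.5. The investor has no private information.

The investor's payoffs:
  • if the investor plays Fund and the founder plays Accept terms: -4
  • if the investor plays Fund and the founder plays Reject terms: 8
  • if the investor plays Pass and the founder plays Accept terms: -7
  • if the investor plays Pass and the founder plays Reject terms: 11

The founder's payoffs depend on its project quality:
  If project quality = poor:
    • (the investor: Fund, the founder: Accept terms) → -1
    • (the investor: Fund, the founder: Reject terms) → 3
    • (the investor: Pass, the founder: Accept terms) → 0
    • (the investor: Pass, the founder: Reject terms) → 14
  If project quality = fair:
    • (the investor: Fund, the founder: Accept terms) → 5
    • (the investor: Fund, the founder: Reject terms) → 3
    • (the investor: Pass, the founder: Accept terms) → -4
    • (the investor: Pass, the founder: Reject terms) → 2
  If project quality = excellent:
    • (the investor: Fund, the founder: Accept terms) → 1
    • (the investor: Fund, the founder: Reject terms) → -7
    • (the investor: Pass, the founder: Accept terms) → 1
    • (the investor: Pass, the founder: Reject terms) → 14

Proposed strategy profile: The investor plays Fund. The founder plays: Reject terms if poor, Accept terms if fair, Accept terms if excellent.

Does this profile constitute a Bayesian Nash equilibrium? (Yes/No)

Yes

A profile is a BNE iff every type of every player is best-responding given beliefs about the other side.
The investor plays Fund: E[Fund] = 0.3·(8) + 0.2·(-4) + 0.5·(-4) = -0.4; E[Pass] = -1.6. Best-responding. ✓
The founder (project quality poor), facing Fund: Accept terms gives -1, Reject terms gives 3. Proposed Reject terms is best. ✓
The founder (project quality fair), facing Fund: Accept terms gives 5, Reject terms gives 3. Proposed Accept terms is best. ✓
The founder (project quality excellent), facing Fund: Accept terms gives 1, Reject terms gives -7. Proposed Accept terms is best. ✓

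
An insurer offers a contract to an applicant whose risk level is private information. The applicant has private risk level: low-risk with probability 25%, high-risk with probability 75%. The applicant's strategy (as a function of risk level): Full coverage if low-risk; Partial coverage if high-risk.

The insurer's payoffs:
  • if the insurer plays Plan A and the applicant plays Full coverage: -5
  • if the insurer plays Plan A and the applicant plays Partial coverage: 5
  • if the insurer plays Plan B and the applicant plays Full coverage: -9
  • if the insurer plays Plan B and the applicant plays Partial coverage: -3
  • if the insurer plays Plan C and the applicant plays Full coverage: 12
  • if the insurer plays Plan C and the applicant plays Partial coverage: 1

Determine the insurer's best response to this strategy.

Plan C

Compute the insurer's expected payoff for each action, taking the expectation over the applicant's type.
E[Plan A] = 0.25·(-5) + 0.75·(5) = 2.5
E[Plan B] = 0.25·(-9) + 0.75·(-3) = -4.5
E[Plan C] = 0.25·(12) + 0.75·(1) = 3.75
Best response: Plan C (3.75 is the largest).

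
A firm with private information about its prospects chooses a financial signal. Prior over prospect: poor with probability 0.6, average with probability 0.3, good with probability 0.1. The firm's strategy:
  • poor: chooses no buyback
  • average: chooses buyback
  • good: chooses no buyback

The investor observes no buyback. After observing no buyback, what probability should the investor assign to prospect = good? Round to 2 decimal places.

Apply Bayes' rule using the sender's strategy as the likelihood.
P(no buyback) = 0.6·1 + 0.3·0 + 0.1·1 = 0.7
P(good | no buyback) = (0.1·1) / 0.7 = 0.1 / 0.7 = 0.142857

0.14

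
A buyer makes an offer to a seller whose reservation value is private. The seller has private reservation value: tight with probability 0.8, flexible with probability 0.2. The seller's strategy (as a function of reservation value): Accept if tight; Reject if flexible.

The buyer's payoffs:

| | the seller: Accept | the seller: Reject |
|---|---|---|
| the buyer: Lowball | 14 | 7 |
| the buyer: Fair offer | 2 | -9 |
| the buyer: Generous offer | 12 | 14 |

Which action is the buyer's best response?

Lowball

Compute the buyer's expected payoff for each action, taking the expectation over the seller's type.
E[Lowball] = 0.8·(14) + 0.2·(7) = 12.6
E[Fair offer] = 0.8·(2) + 0.2·(-9) = -0.2
E[Generous offer] = 0.8·(12) + 0.2·(14) = 12.4
Best response: Lowball (12.6 is the largest).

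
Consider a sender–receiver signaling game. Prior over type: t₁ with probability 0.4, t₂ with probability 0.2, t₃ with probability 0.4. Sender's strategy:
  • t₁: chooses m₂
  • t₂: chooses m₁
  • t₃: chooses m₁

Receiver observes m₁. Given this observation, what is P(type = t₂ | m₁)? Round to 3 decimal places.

0.333

P(m₁) = 0.4·0 + 0.2·1 + 0.4·1 = 0.6
P(t₂ | m₁) = (0.2·1) / 0.6 = 0.2 / 0.6 = 0.333333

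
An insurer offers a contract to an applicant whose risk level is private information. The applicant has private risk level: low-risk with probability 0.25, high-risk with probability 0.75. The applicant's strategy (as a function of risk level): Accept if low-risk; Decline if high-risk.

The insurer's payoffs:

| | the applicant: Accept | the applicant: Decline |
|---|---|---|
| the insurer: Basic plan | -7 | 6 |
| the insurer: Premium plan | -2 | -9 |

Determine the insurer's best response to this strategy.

E[Basic plan] = 0.25·(-7) + 0.75·(6) = 2.75
E[Premium plan] = 0.25·(-2) + 0.75·(-9) = -7.25
Best response: Basic plan (2.75 is the largest).

Basic plan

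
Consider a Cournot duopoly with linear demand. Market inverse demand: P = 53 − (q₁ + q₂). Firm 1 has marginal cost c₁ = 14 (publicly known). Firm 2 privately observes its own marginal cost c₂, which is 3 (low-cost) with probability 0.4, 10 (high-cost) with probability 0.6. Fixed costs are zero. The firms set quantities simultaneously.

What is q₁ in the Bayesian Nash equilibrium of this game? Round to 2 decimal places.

Firm 2 with cost c maximizes (53 − (q₁+q₂) − c)·q₂, giving q₂(c) = (53 − c − q₁)/2.
E[c₂] = 0.4·3 + 0.6·10 = 7.2
Firm 1's FOC against E[q₂] yields q₁ = (53 − 2·14 + E[c₂])/3 = (53 − 28 + 7.2)/3 = 10.7333.

10.73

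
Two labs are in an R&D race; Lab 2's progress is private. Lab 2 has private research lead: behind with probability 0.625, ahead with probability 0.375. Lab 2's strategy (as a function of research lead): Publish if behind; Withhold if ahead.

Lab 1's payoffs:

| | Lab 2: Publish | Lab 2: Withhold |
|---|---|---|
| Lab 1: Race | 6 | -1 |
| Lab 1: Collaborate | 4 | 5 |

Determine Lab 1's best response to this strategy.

Collaborate

Compute Lab 1's expected payoff for each action, taking the expectation over Lab 2's type.
E[Race] = 0.625·(6) + 0.375·(-1) = 3.375
E[Collaborate] = 0.625·(4) + 0.375·(5) = 4.375
Best response: Collaborate (4.375 is the largest).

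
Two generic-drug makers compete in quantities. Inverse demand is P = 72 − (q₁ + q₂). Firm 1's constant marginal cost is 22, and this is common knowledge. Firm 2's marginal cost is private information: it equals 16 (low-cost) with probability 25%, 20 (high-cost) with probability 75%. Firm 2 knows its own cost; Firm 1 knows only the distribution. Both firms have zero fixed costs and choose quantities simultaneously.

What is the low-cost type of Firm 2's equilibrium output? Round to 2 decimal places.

20.17

Each type of Firm 2 best-responds to q₁; Firm 1 best-responds to the expected q₂ over Firm 2's types.
Firm 2 with cost c maximizes (72 − (q₁+q₂) − c)·q₂, giving q₂(c) = (72 − c − q₁)/2.
E[c₂] = 0.25·16 + 0.75·20 = 19
Firm 1's FOC against E[q₂] yields q₁ = (72 − 2·22 + E[c₂])/3 = (72 − 44 + 19)/3 = 15.6667.
q₂(low-cost) = (72 − 16 − 15.6667)/2 = 20.1667.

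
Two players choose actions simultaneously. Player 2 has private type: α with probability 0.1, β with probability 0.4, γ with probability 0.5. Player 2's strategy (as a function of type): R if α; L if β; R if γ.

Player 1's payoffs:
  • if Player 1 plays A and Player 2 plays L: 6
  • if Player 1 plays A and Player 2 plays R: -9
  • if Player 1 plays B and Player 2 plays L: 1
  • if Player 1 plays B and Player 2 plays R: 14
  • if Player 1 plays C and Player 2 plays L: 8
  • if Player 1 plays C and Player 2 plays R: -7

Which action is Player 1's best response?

B

E[A] = 0.1·(-9) + 0.4·(6) + 0.5·(-9) = -3
E[B] = 0.1·(14) + 0.4·(1) + 0.5·(14) = 8.8
E[C] = 0.1·(-7) + 0.4·(8) + 0.5·(-7) = -1
Best response: B (8.8 is the largest).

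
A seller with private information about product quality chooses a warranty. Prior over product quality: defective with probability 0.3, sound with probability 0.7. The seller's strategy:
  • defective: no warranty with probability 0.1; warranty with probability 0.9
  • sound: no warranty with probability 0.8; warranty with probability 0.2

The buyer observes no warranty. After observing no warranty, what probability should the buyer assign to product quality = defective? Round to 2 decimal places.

0.05

Apply Bayes' rule using the sender's strategy as the likelihood.
P(no warranty) = 0.3·0.1 + 0.7·0.8 = 0.59
P(defective | no warranty) = (0.3·0.1) / 0.59 = 0.03 / 0.59 = 0.0508475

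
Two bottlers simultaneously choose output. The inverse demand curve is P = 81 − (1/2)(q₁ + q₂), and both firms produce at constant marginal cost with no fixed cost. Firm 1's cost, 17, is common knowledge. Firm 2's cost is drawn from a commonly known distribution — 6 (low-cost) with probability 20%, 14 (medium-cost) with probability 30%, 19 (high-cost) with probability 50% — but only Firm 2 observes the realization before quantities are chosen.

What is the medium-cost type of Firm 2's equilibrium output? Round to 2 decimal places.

46.37

Type-c best response for Firm 2: q₂(c) = (81 − c) − q₁/2.
Firm 1 maximizes expected profit; its first-order condition is 81 − q₁ − (1/2)E[q₂] − 17 = 0.
Substituting E[q₂] and solving: E[c₂] = 14.9, so q₁ = (81 − 2·17 + 14.9)/(3/2) = 41.2667.
q₂(medium-cost) = (81 − 14 − (1/2)·41.2667) = 46.3667.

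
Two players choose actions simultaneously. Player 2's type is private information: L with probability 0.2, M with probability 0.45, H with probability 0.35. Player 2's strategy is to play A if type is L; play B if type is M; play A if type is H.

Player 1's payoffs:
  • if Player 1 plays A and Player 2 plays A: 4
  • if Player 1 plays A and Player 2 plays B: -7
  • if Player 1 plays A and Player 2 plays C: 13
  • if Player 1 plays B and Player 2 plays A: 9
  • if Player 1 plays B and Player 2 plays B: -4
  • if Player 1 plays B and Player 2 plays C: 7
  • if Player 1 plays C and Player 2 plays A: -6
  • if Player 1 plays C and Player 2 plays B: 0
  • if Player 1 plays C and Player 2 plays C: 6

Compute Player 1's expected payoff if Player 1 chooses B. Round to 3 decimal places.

3.150

E[B] = 0.2·9 + 0.45·(-4) + 0.35·9 = 1.8 + (-1.8) + 3.15 = 3.15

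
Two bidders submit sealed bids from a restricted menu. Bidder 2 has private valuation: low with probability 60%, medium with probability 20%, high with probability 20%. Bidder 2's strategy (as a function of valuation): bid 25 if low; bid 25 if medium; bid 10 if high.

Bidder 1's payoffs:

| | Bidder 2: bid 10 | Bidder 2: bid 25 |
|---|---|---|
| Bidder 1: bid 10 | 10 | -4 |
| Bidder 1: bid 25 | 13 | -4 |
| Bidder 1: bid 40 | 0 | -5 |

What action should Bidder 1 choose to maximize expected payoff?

Compute Bidder 1's expected payoff for each action, taking the expectation over Bidder 2's type.
E[bid 10] = 0.6·(-4) + 0.2·(-4) + 0.2·(10) = -1.2
E[bid 25] = 0.6·(-4) + 0.2·(-4) + 0.2·(13) = -0.6
E[bid 40] = 0.6·(-5) + 0.2·(-5) + 0.2·(0) = -4
Best response: bid 25 (-0.6 is the largest).

bid 25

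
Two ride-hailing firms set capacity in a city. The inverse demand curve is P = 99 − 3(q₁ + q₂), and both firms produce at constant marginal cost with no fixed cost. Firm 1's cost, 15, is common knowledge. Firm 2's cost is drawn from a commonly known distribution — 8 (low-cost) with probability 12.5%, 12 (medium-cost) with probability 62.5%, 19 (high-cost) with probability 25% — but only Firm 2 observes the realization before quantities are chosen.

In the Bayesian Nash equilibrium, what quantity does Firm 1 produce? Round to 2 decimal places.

Firm 2 with cost c maximizes (99 − 3(q₁+q₂) − c)·q₂, giving q₂(c) = (99 − c − 3q₁)/6.
E[c₂] = 0.125·8 + 0.625·12 + 0.25·19 = 13.25
Firm 1's FOC against E[q₂] yields q₁ = (99 − 2·15 + E[c₂])/9 = (99 − 30 + 13.25)/9 = 9.13889.

9.14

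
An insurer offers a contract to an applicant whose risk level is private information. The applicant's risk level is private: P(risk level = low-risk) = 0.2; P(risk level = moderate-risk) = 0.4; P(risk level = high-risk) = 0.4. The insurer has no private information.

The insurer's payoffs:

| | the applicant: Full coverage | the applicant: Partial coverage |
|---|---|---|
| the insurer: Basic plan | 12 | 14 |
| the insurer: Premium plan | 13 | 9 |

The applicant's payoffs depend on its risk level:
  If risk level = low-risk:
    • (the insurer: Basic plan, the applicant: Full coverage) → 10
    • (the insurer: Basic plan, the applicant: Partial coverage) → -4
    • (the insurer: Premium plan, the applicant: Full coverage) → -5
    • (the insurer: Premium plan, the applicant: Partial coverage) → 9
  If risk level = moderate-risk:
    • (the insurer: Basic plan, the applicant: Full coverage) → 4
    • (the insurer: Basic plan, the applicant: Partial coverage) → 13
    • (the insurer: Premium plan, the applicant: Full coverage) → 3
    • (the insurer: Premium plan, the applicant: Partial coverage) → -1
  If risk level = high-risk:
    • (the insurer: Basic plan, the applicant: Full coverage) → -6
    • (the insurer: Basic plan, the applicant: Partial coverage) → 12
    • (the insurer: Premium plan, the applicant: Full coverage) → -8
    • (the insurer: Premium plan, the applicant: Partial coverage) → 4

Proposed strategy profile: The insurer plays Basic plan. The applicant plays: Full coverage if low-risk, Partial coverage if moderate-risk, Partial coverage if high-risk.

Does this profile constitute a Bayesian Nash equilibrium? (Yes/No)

Yes

The insurer plays Basic plan: E[Basic plan] = 0.2·(12) + 0.4·(14) + 0.4·(14) = 13.6; E[Premium plan] = 9.8. Best-responding. ✓
The applicant (risk level low-risk), facing Basic plan: Full coverage gives 10, Partial coverage gives -4. Proposed Full coverage is best. ✓
The applicant (risk level moderate-risk), facing Basic plan: Full coverage gives 4, Partial coverage gives 13. Proposed Partial coverage is best. ✓
The applicant (risk level high-risk), facing Basic plan: Full coverage gives -6, Partial coverage gives 12. Proposed Partial coverage is best. ✓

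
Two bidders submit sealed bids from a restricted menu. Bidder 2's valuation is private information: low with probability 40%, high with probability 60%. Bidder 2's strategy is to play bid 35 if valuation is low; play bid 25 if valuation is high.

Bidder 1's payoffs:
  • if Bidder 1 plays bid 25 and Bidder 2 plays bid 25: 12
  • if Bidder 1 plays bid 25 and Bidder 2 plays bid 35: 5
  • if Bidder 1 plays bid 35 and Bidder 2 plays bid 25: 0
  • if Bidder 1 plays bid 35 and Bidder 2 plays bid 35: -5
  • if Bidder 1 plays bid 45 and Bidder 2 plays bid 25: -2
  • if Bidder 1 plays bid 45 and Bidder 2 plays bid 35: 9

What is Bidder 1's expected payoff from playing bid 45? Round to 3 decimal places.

Take the expectation over Bidder 2's valuation, weighting each type's action by its prior probability.
E[bid 45] = 0.4·9 + 0.6·(-2) = 3.6 + (-1.2) = 2.4

2.400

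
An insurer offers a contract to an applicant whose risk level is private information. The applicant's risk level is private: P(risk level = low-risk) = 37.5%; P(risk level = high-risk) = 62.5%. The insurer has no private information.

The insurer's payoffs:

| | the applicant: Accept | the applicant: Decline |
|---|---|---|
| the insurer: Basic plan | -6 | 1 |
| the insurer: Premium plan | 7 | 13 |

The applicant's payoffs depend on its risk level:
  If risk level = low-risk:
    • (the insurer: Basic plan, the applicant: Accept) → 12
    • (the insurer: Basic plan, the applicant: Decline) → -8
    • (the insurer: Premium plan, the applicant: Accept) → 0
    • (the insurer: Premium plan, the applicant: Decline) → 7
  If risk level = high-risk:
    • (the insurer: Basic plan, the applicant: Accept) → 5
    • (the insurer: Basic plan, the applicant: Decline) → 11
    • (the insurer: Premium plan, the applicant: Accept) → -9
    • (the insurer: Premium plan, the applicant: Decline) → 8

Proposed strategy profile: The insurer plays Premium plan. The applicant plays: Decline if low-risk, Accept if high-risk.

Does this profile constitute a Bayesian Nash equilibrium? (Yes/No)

The insurer plays Premium plan: E[Premium plan] = 0.375·(13) + 0.625·(7) = 9.25; E[Basic plan] = -3.375. Best-responding. ✓
The applicant (risk level low-risk), facing Premium plan: Accept gives 0, Decline gives 7. Proposed Decline is best. ✓
The applicant (risk level high-risk), facing Premium plan: Accept gives -9, Decline gives 8. Proposed Accept is not best — profitable deviation exists. ✗

No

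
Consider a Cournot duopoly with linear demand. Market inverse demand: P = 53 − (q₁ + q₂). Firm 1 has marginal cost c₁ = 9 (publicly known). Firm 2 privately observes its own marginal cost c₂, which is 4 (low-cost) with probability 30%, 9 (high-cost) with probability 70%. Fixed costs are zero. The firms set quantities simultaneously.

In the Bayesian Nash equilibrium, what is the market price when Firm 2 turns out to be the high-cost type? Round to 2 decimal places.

Type-c best response for Firm 2: q₂(c) = (53 − c)/2 − q₁/2.
Firm 1 maximizes expected profit; its first-order condition is 53 − 2q₁ − E[q₂] − 9 = 0.
Substituting E[q₂] and solving: E[c₂] = 7.5, so q₁ = (53 − 2·9 + 7.5)/3 = 14.1667.
q₂(high-cost) = 14.9167, so P = 53 − (14.1667 + 14.9167) = 23.9167.

23.92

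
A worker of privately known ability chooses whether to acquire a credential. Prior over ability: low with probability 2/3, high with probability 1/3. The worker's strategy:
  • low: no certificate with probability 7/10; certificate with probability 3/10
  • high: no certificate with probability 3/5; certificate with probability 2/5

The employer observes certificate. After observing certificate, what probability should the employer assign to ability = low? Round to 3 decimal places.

P(certificate) = (2/3)·(3/10) + (1/3)·(2/5) = 1/3
P(low | certificate) = ((2/3)·(3/10)) / (1/3) = (1/5) / (1/3) = 3/5

0.600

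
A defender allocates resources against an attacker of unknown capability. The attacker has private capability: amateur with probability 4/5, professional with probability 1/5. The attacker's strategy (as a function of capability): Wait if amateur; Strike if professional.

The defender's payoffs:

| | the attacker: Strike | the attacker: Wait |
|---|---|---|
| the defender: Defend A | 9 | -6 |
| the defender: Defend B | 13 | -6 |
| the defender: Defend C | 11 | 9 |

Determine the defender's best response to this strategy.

Compute the defender's expected payoff for each action, taking the expectation over the attacker's type.
E[Defend A] = 4/5·(-6) + 1/5·(9) = -3
E[Defend B] = 4/5·(-6) + 1/5·(13) = -11/5
E[Defend C] = 4/5·(9) + 1/5·(11) = 47/5
Best response: Defend C (47/5 is the largest).

Defend C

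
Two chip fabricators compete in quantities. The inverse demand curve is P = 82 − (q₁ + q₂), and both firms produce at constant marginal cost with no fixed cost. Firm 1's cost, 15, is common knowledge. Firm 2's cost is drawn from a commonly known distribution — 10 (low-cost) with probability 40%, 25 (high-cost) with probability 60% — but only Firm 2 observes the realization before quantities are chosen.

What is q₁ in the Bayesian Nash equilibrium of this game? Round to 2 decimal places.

Type-c best response for Firm 2: q₂(c) = (82 − c)/2 − q₁/2.
Firm 1 maximizes expected profit; its first-order condition is 82 − 2q₁ − E[q₂] − 15 = 0.
Substituting E[q₂] and solving: E[c₂] = 19, so q₁ = (82 − 2·15 + 19)/3 = 23.6667.

23.67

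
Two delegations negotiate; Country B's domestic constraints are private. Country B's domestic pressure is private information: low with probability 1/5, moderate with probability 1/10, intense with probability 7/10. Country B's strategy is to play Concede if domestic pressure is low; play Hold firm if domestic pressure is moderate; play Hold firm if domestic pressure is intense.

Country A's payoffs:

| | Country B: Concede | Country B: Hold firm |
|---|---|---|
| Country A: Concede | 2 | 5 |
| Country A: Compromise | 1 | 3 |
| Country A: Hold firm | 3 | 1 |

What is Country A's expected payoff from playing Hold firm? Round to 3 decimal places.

1.400

E[Hold firm] = 1/5·3 + 1/10·1 + 7/10·1 = 3/5 + 1/10 + 7/10 = 7/5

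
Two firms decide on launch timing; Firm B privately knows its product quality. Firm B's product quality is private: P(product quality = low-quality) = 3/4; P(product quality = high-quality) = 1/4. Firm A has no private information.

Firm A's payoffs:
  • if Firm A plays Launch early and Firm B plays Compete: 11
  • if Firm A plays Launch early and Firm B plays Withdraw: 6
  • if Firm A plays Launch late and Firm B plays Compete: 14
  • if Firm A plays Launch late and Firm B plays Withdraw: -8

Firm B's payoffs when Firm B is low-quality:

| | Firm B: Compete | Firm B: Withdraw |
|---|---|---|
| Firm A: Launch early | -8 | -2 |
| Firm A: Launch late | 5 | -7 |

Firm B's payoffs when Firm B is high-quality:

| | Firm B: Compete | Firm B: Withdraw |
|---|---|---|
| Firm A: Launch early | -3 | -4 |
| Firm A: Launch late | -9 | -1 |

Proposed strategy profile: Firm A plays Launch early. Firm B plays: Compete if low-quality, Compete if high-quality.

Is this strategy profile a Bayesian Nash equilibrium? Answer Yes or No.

Firm A plays Launch early: E[Launch early] = 3/4·(11) + 1/4·(11) = 11; E[Launch late] = 14. Not best-responding. ✗
Firm B (product quality low-quality), facing Launch early: Compete gives -8, Withdraw gives -2. Proposed Compete is not best — profitable deviation exists. ✗
Firm B (product quality high-quality), facing Launch early: Compete gives -3, Withdraw gives -4. Proposed Compete is best. ✓

No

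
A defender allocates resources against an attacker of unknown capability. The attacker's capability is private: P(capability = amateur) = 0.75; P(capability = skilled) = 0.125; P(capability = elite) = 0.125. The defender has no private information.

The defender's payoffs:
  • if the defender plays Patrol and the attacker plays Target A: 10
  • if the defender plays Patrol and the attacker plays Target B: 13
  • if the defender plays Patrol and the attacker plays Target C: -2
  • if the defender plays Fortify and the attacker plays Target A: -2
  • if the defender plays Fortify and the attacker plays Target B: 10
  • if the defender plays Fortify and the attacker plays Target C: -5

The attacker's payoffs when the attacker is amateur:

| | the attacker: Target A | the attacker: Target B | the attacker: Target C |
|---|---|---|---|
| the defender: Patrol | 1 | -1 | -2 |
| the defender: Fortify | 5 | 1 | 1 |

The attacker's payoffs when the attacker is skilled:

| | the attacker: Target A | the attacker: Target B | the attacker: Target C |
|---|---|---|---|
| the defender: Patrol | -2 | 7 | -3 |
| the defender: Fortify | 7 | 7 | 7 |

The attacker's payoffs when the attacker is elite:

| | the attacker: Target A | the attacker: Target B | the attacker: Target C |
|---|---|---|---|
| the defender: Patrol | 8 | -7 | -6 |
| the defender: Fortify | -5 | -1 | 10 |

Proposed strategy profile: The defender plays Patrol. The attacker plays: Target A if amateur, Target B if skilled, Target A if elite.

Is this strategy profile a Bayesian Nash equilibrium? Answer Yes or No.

Yes

The defender plays Patrol: E[Patrol] = 0.75·(10) + 0.125·(13) + 0.125·(10) = 10.375; E[Fortify] = -0.5. Best-responding. ✓
The attacker (capability amateur), facing Patrol: Target A gives 1, Target B gives -1, Target C gives -2. Proposed Target A is best. ✓
The attacker (capability skilled), facing Patrol: Target A gives -2, Target B gives 7, Target C gives -3. Proposed Target B is best. ✓
The attacker (capability elite), facing Patrol: Target A gives 8, Target B gives -7, Target C gives -6. Proposed Target A is best. ✓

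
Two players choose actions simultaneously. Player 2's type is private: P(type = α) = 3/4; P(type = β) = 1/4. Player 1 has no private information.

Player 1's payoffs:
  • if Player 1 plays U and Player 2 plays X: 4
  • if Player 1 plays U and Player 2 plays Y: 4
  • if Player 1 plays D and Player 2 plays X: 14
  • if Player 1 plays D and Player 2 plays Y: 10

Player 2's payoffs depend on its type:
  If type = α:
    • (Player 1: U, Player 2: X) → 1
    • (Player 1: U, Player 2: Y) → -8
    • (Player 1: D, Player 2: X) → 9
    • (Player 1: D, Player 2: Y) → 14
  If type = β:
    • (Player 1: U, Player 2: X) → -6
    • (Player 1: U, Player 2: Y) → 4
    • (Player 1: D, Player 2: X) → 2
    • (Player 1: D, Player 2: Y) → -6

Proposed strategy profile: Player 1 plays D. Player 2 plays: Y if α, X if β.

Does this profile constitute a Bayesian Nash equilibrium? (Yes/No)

A profile is a BNE iff every type of every player is best-responding given beliefs about the other side.
Player 1 plays D: E[D] = 3/4·(10) + 1/4·(14) = 11; E[U] = 4. Best-responding. ✓
Player 2 (type α), facing D: X gives 9, Y gives 14. Proposed Y is best. ✓
Player 2 (type β), facing D: X gives 2, Y gives -6. Proposed X is best. ✓

Yes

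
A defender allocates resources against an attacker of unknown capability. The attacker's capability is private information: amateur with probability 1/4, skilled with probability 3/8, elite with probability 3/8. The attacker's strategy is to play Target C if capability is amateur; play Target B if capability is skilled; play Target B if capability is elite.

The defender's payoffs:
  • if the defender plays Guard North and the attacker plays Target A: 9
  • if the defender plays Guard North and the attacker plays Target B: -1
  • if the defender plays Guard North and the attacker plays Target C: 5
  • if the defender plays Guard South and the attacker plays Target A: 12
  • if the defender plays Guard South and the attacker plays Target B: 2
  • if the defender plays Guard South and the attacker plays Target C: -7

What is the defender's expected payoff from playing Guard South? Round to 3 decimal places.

-0.250

E[Guard South] = 1/4·(-7) + 3/8·2 + 3/8·2 = (-7/4) + 3/4 + 3/4 = -1/4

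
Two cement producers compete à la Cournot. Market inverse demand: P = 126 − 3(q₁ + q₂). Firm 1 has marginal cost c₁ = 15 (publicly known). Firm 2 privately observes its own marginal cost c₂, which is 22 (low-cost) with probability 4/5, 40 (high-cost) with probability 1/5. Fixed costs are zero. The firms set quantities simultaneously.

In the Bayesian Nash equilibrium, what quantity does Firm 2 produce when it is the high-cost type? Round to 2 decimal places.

7.58

Each type of Firm 2 best-responds to q₁; Firm 1 best-responds to the expected q₂ over Firm 2's types.
Firm 2 with cost c maximizes (126 − 3(q₁+q₂) − c)·q₂, giving q₂(c) = (126 − c − 3q₁)/6.
E[c₂] = 4/5·22 + 1/5·40 = 25.6
Firm 1's FOC against E[q₂] yields q₁ = (126 − 2·15 + E[c₂])/9 = (126 − 30 + 25.6)/9 = 13.5111.
q₂(high-cost) = (126 − 40 − 3·13.5111)/6 = 7.57778.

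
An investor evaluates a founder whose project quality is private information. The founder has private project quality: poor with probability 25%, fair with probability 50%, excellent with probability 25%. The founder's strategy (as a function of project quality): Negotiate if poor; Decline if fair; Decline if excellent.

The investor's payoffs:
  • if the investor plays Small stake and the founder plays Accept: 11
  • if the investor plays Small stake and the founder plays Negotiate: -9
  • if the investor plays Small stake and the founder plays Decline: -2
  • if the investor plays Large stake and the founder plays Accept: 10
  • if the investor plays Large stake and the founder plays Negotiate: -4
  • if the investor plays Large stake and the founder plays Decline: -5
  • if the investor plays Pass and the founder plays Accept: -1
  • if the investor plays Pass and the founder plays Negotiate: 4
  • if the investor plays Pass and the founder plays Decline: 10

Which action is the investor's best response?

Pass

E[Small stake] = 0.25·(-9) + 0.5·(-2) + 0.25·(-2) = -3.75
E[Large stake] = 0.25·(-4) + 0.5·(-5) + 0.25·(-5) = -4.75
E[Pass] = 0.25·(4) + 0.5·(10) + 0.25·(10) = 8.5
Best response: Pass (8.5 is the largest).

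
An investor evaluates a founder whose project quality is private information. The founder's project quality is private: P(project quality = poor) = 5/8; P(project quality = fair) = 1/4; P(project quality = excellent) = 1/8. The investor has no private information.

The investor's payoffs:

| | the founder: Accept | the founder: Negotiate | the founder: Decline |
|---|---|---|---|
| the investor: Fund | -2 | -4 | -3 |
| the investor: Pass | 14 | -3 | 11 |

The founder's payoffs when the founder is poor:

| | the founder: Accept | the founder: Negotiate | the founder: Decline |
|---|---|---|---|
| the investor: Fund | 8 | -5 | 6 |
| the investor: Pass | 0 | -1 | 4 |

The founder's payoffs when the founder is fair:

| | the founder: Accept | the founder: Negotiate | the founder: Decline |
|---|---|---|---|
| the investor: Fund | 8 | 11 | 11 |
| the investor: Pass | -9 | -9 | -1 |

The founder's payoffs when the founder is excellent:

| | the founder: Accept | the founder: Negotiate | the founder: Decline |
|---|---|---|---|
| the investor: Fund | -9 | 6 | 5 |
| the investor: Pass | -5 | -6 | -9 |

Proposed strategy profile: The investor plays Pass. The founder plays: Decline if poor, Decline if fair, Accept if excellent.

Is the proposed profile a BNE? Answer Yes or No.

The investor plays Pass: E[Pass] = 5/8·(11) + 1/4·(11) + 1/8·(14) = 91/8; E[Fund] = -23/8. Best-responding. ✓
The founder (project quality poor), facing Pass: Accept gives 0, Negotiate gives -1, Decline gives 4. Proposed Decline is best. ✓
The founder (project quality fair), facing Pass: Accept gives -9, Negotiate gives -9, Decline gives -1. Proposed Decline is best. ✓
The founder (project quality excellent), facing Pass: Accept gives -5, Negotiate gives -6, Decline gives -9. Proposed Accept is best. ✓

Yes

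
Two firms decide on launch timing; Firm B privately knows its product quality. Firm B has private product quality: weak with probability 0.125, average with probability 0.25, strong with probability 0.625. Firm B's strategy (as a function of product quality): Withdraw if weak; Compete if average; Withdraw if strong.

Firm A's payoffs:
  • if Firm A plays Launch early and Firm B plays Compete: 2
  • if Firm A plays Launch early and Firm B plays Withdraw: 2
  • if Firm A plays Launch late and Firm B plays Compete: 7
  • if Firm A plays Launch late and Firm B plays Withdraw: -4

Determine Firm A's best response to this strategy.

E[Launch early] = 0.125·(2) + 0.25·(2) + 0.625·(2) = 2
E[Launch late] = 0.125·(-4) + 0.25·(7) + 0.625·(-4) = -1.25
Best response: Launch early (2 is the largest).

Launch early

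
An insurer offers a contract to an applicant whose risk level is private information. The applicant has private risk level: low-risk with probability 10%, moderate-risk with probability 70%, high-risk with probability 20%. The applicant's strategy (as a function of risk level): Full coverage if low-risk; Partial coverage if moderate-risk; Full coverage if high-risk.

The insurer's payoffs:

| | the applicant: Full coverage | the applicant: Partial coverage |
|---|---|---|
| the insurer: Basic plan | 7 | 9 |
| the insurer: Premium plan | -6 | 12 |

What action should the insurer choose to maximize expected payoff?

Basic plan

E[Basic plan] = 0.1·(7) + 0.7·(9) + 0.2·(7) = 8.4
E[Premium plan] = 0.1·(-6) + 0.7·(12) + 0.2·(-6) = 6.6
Best response: Basic plan (8.4 is the largest).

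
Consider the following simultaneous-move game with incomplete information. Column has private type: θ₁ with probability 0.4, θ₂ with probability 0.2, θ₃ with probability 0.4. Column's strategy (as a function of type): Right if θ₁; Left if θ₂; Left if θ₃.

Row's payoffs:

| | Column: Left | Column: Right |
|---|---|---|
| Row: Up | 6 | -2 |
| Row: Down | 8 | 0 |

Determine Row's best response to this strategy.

Down

E[Up] = 0.4·(-2) + 0.2·(6) + 0.4·(6) = 2.8
E[Down] = 0.4·(0) + 0.2·(8) + 0.4·(8) = 4.8
Best response: Down (4.8 is the largest).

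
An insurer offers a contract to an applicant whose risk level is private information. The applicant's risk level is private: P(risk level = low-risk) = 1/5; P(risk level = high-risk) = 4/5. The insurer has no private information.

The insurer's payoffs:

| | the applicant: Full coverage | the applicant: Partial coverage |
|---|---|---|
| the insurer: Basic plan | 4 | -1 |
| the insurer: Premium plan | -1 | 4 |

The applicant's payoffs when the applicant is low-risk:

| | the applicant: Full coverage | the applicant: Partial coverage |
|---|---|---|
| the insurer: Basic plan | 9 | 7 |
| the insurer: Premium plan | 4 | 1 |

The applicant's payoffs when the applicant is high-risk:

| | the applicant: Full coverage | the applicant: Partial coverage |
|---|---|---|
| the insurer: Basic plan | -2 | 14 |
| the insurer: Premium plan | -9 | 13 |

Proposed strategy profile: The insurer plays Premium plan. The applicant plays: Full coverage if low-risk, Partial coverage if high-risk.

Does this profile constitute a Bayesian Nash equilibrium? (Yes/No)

A profile is a BNE iff every type of every player is best-responding given beliefs about the other side.
The insurer plays Premium plan: E[Premium plan] = 1/5·(-1) + 4/5·(4) = 3; E[Basic plan] = 0. Best-responding. ✓
The applicant (risk level low-risk), facing Premium plan: Full coverage gives 4, Partial coverage gives 1. Proposed Full coverage is best. ✓
The applicant (risk level high-risk), facing Premium plan: Full coverage gives -9, Partial coverage gives 13. Proposed Partial coverage is best. ✓

Yes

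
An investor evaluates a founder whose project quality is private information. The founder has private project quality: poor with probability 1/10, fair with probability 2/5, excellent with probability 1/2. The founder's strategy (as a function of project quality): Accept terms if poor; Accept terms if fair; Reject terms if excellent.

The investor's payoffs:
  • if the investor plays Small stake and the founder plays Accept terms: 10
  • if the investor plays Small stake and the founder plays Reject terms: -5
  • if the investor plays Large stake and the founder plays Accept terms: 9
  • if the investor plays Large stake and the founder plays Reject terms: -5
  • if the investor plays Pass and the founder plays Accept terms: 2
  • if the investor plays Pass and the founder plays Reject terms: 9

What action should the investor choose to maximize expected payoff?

Pass

Compute the investor's expected payoff for each action, taking the expectation over the founder's type.
E[Small stake] = 1/10·(10) + 2/5·(10) + 1/2·(-5) = 5/2
E[Large stake] = 1/10·(9) + 2/5·(9) + 1/2·(-5) = 2
E[Pass] = 1/10·(2) + 2/5·(2) + 1/2·(9) = 11/2
Best response: Pass (11/2 is the largest).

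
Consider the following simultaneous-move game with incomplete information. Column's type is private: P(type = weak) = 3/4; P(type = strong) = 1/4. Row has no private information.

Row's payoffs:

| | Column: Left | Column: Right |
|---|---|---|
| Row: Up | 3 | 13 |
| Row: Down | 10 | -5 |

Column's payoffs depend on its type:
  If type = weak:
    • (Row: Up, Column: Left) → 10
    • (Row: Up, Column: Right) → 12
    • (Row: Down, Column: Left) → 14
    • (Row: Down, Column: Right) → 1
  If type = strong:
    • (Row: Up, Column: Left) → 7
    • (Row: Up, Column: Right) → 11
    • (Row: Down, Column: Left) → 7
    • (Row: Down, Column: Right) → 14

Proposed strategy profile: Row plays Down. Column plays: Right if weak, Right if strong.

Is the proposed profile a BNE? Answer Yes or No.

No

Row plays Down: E[Down] = 3/4·(-5) + 1/4·(-5) = -5; E[Up] = 13. Not best-responding. ✗
Column (type weak), facing Down: Left gives 14, Right gives 1. Proposed Right is not best — profitable deviation exists. ✗
Column (type strong), facing Down: Left gives 7, Right gives 14. Proposed Right is best. ✓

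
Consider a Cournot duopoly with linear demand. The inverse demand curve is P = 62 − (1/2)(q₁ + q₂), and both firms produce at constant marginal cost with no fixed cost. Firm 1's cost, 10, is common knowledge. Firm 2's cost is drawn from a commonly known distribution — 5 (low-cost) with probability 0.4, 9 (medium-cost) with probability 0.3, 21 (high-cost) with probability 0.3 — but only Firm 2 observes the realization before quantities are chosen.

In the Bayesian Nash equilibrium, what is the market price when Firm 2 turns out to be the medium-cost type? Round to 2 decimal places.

26.67

Firm 2 with cost c maximizes (62 − (1/2)(q₁+q₂) − c)·q₂, giving q₂(c) = (62 − c − (1/2)q₁).
E[c₂] = 0.4·5 + 0.3·9 + 0.3·21 = 11
Firm 1's FOC against E[q₂] yields q₁ = (62 − 2·10 + E[c₂])/(3/2) = (62 − 20 + 11)/(3/2) = 35.3333.
q₂(medium-cost) = 35.3333, so P = 62 − (1/2)·(35.3333 + 35.3333) = 26.6667.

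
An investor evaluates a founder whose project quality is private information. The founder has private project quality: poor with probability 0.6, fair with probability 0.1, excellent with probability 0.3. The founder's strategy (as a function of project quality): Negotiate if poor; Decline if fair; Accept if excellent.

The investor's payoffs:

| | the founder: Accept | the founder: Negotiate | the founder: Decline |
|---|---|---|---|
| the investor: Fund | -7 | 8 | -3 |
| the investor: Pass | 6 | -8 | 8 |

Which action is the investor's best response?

Fund

Compute the investor's expected payoff for each action, taking the expectation over the founder's type.
E[Fund] = 0.6·(8) + 0.1·(-3) + 0.3·(-7) = 2.4
E[Pass] = 0.6·(-8) + 0.1·(8) + 0.3·(6) = -2.2
Best response: Fund (2.4 is the largest).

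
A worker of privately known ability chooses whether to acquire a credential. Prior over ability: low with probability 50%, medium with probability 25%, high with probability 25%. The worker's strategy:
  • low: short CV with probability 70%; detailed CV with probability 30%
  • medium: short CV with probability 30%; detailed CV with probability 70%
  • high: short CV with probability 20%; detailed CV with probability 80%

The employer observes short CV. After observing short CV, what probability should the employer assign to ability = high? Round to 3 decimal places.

P(short CV) = 0.5·0.7 + 0.25·0.3 + 0.25·0.2 = 0.475
P(high | short CV) = (0.25·0.2) / 0.475 = 0.05 / 0.475 = 0.105263

0.105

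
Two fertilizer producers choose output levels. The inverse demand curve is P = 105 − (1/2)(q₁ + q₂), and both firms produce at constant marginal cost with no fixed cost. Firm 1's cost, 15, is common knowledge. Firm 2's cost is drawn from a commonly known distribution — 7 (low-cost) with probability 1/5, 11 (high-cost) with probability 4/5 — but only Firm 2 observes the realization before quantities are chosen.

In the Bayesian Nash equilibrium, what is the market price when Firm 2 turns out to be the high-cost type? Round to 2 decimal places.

Type-c best response for Firm 2: q₂(c) = (105 − c) − q₁/2.
Firm 1 maximizes expected profit; its first-order condition is 105 − q₁ − (1/2)E[q₂] − 15 = 0.
Substituting E[q₂] and solving: E[c₂] = 10.2, so q₁ = (105 − 2·15 + 10.2)/(3/2) = 56.8.
q₂(high-cost) = 65.6, so P = 105 − (1/2)·(56.8 + 65.6) = 43.8.

43.80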